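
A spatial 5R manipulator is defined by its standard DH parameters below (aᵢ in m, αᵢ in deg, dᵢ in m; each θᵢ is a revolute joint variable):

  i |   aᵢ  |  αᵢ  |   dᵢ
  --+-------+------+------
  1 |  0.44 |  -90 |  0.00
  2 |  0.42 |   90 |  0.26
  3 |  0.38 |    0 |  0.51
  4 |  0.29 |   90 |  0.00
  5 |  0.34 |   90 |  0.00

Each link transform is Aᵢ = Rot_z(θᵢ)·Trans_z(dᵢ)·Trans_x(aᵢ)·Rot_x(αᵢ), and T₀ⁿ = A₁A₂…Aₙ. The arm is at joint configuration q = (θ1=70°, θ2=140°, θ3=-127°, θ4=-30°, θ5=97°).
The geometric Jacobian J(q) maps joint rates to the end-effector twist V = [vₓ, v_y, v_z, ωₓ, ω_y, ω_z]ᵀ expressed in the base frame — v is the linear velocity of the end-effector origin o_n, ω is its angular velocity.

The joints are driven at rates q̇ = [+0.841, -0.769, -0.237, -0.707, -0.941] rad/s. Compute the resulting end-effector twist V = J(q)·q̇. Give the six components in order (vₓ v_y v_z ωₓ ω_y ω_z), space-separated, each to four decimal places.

-0.6053 1.2561 0.7042 1.2327 -1.3941 1.3278

o_n = [0.4787, 0.9043, -0.6251]
J₁: ẑ×o_n = [-0.9043, 0.4787, 0.0000], ω = ẑ
J2: z=[-0.9397, 0.3420, 0.0000] o=[0.1505, 0.4135, 0.0000] → [-0.2138, -0.5874, -0.5735, -0.9397, 0.3420, 0.0000]
J3: z=[0.2198, 0.6040, -0.7660] o=[-0.2039, 0.2001, -0.2700] → [0.3249, -0.4448, -0.2575, 0.2198, 0.6040, -0.7660]
J4: z=[0.2198, 0.6040, -0.7660] o=[0.2533, 0.5689, -0.5137] → [0.1896, -0.1482, -0.0624, 0.2198, 0.6040, -0.7660]
J5: z=[-0.7626, 0.5961, 0.2512] o=[0.4298, 0.7223, -0.3421] → [-0.2144, -0.2035, -0.1679, -0.7626, 0.5961, 0.2512]
V = J·q̇ = [-0.6053, 1.2561, 0.7042, 1.2327, -1.3941, 1.3278]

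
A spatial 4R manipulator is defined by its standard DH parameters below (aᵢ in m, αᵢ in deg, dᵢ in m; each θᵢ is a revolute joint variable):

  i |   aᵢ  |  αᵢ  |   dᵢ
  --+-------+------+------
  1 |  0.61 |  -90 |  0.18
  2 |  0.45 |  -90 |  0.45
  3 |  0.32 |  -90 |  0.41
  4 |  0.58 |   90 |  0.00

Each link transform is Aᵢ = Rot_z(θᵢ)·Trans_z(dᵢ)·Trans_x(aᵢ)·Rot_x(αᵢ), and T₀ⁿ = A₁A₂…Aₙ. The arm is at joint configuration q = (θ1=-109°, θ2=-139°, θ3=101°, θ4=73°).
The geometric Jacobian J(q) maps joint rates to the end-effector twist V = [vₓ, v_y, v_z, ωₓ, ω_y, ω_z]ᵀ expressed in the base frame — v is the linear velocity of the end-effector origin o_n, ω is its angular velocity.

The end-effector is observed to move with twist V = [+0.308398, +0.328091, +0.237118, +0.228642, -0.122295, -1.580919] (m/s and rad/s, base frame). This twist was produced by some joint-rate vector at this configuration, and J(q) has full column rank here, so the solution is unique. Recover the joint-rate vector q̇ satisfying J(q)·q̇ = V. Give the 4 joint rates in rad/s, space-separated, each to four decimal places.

-0.5540 0.1190 -0.7480 0.7180

o_n = [-0.1090, -0.2226, 0.3048]
J₁: ẑ×o_n = [0.2226, -0.1090, 0.0000], ω = ẑ
J2: z=[0.9455, -0.3256, 0.0000] o=[-0.1986, -0.5768, 0.1800] → [-0.0406, -0.1180, 0.3640, 0.9455, -0.3256, 0.0000]
J3: z=[-0.2136, -0.6203, 0.7547] o=[0.3375, -0.4022, 0.4752] → [-0.0298, -0.3734, -0.3153, -0.2136, -0.6203, 0.7547]
J4: z=[-0.0608, -0.7626, -0.6440] o=[-0.0621, -0.5978, 0.7446] → [0.5770, 0.0035, -0.0585, -0.0608, -0.7626, -0.6440]
q̇ = J⁺·V = [-0.5540, 0.1190, -0.7480, 0.7180]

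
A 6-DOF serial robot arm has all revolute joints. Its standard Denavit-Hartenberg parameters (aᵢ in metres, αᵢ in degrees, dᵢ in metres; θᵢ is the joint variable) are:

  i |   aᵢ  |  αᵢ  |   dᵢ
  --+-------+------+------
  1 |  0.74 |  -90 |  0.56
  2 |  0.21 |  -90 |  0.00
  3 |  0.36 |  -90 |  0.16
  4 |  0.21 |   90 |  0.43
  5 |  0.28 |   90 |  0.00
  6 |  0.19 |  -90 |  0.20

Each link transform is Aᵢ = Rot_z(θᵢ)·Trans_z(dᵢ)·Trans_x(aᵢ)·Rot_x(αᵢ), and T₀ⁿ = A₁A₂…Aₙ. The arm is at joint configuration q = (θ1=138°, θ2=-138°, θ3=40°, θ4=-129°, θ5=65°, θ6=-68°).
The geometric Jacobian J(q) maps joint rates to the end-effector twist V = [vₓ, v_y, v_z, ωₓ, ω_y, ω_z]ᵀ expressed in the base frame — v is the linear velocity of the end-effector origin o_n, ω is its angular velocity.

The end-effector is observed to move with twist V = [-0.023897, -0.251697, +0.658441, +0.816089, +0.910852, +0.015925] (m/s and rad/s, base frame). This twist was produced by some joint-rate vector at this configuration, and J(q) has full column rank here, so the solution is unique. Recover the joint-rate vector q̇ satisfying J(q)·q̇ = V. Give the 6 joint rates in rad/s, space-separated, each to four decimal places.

o_n = [-0.5384, 1.3050, 1.0086]
J₁: ẑ×o_n = [-1.3050, -0.5384, 0.0000], ω = ẑ
J2: z=[-0.6691, -0.7431, 0.0000] o=[-0.5499, 0.4952, 0.5600] → [-0.3334, 0.3002, -0.5333, -0.6691, -0.7431, 0.0000]
J3: z=[-0.4973, 0.4477, 0.7431] o=[-0.4340, 0.3907, 0.7005] → [-0.5415, 0.0756, -0.4079, -0.4973, 0.4477, 0.7431]
J4: z=[0.1576, 0.8889, -0.4301] o=[-0.2064, 0.4972, 1.0040] → [0.3516, 0.1421, 0.4225, 0.1576, 0.8889, -0.4301]
J5: z=[-0.3501, -0.3570, -0.8660] o=[-0.3325, 0.9397, 0.8725] → [0.2678, 0.2260, -0.2014, -0.3501, -0.3570, -0.8660]
J6: z=[-0.9035, -0.1155, 0.4128] o=[-0.4018, 1.1993, 0.7936] → [-0.0685, 0.1379, -0.1113, -0.9035, -0.1155, 0.4128]
q̇ = J⁺·V = [0.3040, -0.0980, -0.2790, 0.8430, -0.4880, -0.3410]

0.3040 -0.0980 -0.2790 0.8430 -0.4880 -0.3410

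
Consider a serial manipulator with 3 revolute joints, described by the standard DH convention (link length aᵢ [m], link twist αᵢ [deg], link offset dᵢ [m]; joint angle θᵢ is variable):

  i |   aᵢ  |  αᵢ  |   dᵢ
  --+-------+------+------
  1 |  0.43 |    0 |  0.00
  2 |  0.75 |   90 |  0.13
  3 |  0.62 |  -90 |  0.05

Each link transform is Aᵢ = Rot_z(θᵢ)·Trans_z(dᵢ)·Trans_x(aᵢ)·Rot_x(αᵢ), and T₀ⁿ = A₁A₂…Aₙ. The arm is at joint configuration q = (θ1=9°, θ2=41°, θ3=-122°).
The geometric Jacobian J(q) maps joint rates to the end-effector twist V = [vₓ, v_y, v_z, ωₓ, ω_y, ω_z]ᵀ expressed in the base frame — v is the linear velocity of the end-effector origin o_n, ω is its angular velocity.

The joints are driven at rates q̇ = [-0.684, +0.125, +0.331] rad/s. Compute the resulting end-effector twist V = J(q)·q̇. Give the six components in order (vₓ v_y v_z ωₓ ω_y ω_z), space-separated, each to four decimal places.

0.3204 -0.3300 -0.1088 0.2536 -0.2128 -0.5590

o_n = [0.7339, 0.3580, -0.3958]
J₁: ẑ×o_n = [-0.3580, 0.7339, 0.0000], ω = ẑ
J2: z=[0.0000, 0.0000, 1.0000] o=[0.4247, 0.0673, 0.0000] → [-0.2907, 0.3092, 0.0000, 0.0000, 0.0000, 1.0000]
J3: z=[0.7660, -0.6428, 0.0000] o=[0.9068, 0.6418, 0.1300] → [0.3380, 0.4028, -0.3285, 0.7660, -0.6428, 0.0000]
V = J·q̇ = [0.3204, -0.3300, -0.1088, 0.2536, -0.2128, -0.5590]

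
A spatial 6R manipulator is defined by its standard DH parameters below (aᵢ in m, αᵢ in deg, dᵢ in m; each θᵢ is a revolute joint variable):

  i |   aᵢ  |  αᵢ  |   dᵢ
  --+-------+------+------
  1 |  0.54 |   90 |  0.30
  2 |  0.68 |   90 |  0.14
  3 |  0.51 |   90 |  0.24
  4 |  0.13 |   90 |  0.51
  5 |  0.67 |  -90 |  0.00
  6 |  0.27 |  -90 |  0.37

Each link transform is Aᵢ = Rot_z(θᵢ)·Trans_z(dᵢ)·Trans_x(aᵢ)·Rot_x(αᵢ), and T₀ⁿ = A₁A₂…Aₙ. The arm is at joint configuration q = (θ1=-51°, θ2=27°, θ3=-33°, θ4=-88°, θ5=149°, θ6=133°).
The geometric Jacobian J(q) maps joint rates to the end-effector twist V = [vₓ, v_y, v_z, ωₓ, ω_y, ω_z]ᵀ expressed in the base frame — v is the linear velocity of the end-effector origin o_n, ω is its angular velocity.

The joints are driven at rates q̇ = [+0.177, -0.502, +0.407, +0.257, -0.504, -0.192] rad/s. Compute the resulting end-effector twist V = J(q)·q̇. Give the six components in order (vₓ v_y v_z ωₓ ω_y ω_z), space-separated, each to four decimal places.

o_n = [1.5897, -0.9973, 0.1174]
J₁: ẑ×o_n = [0.9973, 1.5897, -0.0000], ω = ẑ
J2: z=[-0.7771, -0.6293, 0.0000] o=[0.3398, -0.4197, 0.3000] → [0.1149, -0.1419, 1.2355, -0.7771, -0.6293, 0.0000]
J3: z=[0.2857, -0.3528, -0.8910] o=[0.6123, -0.9786, 0.6087] → [0.1567, -0.7305, 0.3395, 0.2857, -0.3528, -0.8910]
J4: z=[0.3464, 0.9049, -0.2473] o=[1.1366, -1.1847, 0.5891] → [-0.3805, 0.0513, -0.3451, 0.3464, 0.9049, -0.2473]
J5: z=[-0.9030, 0.2501, -0.3494] o=[1.2802, -0.6784, 0.5804] → [-0.2273, -0.5263, 0.2106, -0.9030, 0.2501, -0.3494]
J6: z=[-0.1659, -0.9530, -0.2535] o=[1.5458, -0.5639, -0.0239] → [-0.2445, 0.0123, 0.1138, -0.1659, -0.9530, -0.2535]
V = J·q̇ = [0.2463, 0.3314, -0.6987, 1.0824, 0.4618, -0.0244]

0.2463 0.3314 -0.6987 1.0824 0.4618 -0.0244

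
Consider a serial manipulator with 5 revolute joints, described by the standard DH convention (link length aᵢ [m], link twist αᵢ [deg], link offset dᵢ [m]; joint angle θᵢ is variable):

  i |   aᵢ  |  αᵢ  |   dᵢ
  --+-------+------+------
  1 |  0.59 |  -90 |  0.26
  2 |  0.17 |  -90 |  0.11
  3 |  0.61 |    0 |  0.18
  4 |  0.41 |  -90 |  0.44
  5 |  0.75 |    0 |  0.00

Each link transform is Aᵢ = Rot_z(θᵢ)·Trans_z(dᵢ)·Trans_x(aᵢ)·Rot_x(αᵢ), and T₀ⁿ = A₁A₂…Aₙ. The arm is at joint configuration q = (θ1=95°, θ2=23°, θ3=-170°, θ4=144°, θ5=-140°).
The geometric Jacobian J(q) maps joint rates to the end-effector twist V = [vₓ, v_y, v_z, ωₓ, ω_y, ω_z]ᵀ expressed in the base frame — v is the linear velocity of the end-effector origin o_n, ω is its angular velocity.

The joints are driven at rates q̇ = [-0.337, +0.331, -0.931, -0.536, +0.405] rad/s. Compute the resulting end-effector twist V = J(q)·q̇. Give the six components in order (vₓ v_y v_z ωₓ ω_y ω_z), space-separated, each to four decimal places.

o_n = [-0.1107, -0.3844, -0.5284]
J₁: ẑ×o_n = [0.3844, -0.1107, 0.0000], ω = ẑ
J2: z=[-0.9962, -0.0872, 0.0000] o=[-0.0514, 0.5878, 0.2600] → [0.0687, -0.7854, 0.9632, -0.9962, -0.0872, 0.0000]
J3: z=[0.0341, -0.3892, -0.9205] o=[-0.1746, 0.7341, 0.1936] → [-0.7485, -0.0343, -0.0132, 0.0341, -0.3892, -0.9205]
J4: z=[0.0341, -0.3892, -0.9205] o=[-0.2258, 0.1039, 0.2626] → [-0.1415, -0.0790, 0.0282, 0.0341, -0.3892, -0.9205]
J5: z=[0.8602, 0.4803, -0.1713] o=[-0.4195, 0.2549, -0.2864] → [-0.2257, 0.1553, -0.6982, 0.8602, 0.4803, -0.1713]
V = J·q̇ = [0.5745, -0.0855, 0.0333, -0.0313, 0.7367, 0.9440]

0.5745 -0.0855 0.0333 -0.0313 0.7367 0.9440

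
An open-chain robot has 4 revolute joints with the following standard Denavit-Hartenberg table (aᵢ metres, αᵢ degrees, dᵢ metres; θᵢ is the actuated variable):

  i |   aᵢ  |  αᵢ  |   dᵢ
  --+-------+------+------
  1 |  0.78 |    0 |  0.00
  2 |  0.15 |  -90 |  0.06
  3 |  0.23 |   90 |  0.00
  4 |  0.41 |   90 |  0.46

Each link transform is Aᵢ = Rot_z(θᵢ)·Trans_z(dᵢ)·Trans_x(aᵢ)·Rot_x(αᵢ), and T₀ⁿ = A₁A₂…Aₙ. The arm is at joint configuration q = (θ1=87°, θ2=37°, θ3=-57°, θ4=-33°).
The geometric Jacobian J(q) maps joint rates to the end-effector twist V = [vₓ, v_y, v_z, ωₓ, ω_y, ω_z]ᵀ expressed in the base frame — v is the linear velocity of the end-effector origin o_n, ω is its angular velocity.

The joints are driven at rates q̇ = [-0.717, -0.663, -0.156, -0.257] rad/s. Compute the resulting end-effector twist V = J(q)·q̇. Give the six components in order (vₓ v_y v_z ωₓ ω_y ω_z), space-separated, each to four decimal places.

0.9732 -0.2967 -0.0596 0.0088 0.2659 -1.5200

o_n = [0.1830, 0.9674, 0.7918]
J₁: ẑ×o_n = [-0.9674, 0.1830, 0.0000], ω = ẑ
J2: z=[0.0000, 0.0000, 1.0000] o=[0.0408, 0.7789, 0.0000] → [-0.1885, 0.1422, 0.0000, 0.0000, 0.0000, 1.0000]
J3: z=[-0.8290, -0.5592, 0.0000] o=[-0.0431, 0.9033, 0.0600] → [-0.4092, 0.6067, 0.0732, -0.8290, -0.5592, 0.0000]
J4: z=[0.4690, -0.6953, 0.5446] o=[-0.1131, 1.0071, 0.2529] → [-0.3531, -0.0915, 0.1873, 0.4690, -0.6953, 0.5446]
V = J·q̇ = [0.9732, -0.2967, -0.0596, 0.0088, 0.2659, -1.5200]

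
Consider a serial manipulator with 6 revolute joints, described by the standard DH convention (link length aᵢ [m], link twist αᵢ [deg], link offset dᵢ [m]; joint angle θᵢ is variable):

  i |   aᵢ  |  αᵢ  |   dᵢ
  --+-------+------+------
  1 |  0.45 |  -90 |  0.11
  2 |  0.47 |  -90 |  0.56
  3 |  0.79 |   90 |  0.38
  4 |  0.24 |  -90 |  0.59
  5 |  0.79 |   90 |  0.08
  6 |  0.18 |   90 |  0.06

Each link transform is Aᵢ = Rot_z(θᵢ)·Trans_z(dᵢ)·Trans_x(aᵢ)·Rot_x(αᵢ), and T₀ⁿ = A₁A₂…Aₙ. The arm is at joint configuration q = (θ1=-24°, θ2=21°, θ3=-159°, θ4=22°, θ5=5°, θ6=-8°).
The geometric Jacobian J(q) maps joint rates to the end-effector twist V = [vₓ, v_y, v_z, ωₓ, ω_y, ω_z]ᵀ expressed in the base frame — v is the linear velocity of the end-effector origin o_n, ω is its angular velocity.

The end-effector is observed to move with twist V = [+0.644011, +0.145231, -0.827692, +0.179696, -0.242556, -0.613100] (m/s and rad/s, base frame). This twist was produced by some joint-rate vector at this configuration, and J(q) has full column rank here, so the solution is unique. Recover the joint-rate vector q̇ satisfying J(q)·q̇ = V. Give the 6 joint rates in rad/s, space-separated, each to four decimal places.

o_n = [-0.8673, 1.1632, -0.1785]
J₁: ẑ×o_n = [-1.1632, -0.8673, 0.0000], ω = ẑ
J2: z=[0.4067, 0.9135, 0.0000] o=[0.4111, -0.1830, 0.1100] → [-0.2636, 0.1174, 1.7155, 0.4067, 0.9135, 0.0000]
J3: z=[-0.3274, 0.1458, -0.9336] o=[1.0397, 0.1501, -0.0584] → [0.9283, 1.7411, -0.0537, -0.3274, 0.1458, -0.9336]
J4: z=[-0.6854, -0.7168, 0.1284] o=[0.4014, 0.7442, -0.1489] → [-0.0326, -0.1833, -1.1966, -0.6854, -0.7168, 0.1284]
J5: z=[-0.0599, -0.1203, -0.9909] o=[-0.1771, 0.4861, -0.0826] → [0.6825, 0.6782, -0.1236, -0.0599, -0.1203, -0.9909]
J6: z=[-0.7460, -0.6542, 0.1245] o=[-0.7058, 1.0664, -0.2018] → [-0.0273, -0.0027, -0.1779, -0.7460, -0.6542, 0.1245]
q̇ = J⁺·V = [-0.3820, -0.4930, -0.2230, 0.0240, 0.3880, -0.4650]

-0.3820 -0.4930 -0.2230 0.0240 0.3880 -0.4650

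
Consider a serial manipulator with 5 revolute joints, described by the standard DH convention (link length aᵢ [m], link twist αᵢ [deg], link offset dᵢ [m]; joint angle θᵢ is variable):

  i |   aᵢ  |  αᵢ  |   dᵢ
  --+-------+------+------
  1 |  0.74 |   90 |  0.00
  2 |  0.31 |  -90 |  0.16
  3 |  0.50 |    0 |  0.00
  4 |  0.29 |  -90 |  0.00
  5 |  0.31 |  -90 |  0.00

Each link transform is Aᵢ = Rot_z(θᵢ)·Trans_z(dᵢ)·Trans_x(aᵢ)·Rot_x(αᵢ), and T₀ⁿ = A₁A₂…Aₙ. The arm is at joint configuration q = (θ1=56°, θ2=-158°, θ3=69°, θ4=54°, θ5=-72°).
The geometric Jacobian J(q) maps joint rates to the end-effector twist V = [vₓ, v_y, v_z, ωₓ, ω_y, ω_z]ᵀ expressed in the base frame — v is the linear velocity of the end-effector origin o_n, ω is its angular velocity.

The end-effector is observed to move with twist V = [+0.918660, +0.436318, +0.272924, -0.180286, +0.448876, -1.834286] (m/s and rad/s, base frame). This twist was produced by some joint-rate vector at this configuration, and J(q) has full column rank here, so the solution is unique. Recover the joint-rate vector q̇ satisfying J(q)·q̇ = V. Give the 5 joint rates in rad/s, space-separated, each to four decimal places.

o_n = [-0.1917, 0.8430, -0.3779]
J₁: ẑ×o_n = [-0.8430, -0.1917, 0.0000], ω = ẑ
J2: z=[0.8290, -0.5592, 0.0000] o=[0.4138, 0.6135, 0.0000] → [0.2113, 0.3133, -0.1483, 0.8290, -0.5592, 0.0000]
J3: z=[0.2095, 0.3106, -0.9272] o=[0.3857, 0.2857, -0.1161] → [0.4354, 0.5902, 0.2961, 0.2095, 0.3106, -0.9272]
J4: z=[0.2095, 0.3106, -0.9272] o=[-0.0942, 0.4090, -0.1833] → [0.3420, 0.1312, 0.1212, 0.2095, 0.3106, -0.9272]
J5: z=[0.8864, 0.3401, 0.3142] o=[-0.2139, 0.6664, -0.1241] → [-0.1418, 0.2319, 0.1490, 0.8864, 0.3401, 0.3142]
q̇ = J⁺·V = [-0.4620, -0.2300, 0.6800, 0.6940, -0.3130]

-0.4620 -0.2300 0.6800 0.6940 -0.3130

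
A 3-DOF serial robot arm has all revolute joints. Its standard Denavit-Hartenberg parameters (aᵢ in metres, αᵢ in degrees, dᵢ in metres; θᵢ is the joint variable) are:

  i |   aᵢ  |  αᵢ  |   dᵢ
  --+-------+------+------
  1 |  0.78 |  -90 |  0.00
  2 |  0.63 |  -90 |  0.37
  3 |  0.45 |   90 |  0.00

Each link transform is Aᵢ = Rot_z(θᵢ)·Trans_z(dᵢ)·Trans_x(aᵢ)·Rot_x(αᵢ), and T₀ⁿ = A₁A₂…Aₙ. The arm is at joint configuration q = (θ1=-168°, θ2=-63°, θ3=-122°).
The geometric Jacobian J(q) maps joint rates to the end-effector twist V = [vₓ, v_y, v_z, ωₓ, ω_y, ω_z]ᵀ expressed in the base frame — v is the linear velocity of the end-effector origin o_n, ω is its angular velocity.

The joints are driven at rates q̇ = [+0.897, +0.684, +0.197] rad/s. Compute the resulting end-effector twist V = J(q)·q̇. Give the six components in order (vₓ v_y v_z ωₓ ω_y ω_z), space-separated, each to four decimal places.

o_n = [-0.7806, -0.9343, 0.3489]
J₁: ẑ×o_n = [0.9343, -0.7806, 0.0000], ω = ẑ
J2: z=[0.2079, -0.9781, 0.0000] o=[-0.7630, -0.1622, 0.0000] → [-0.3412, -0.0725, -0.1778, 0.2079, -0.9781, 0.0000]
J3: z=[-0.8715, -0.1853, -0.4540] o=[-0.9658, -0.5836, 0.5613] → [-0.1199, -0.2693, 0.3400, -0.8715, -0.1853, -0.4540]
V = J·q̇ = [0.5811, -0.8028, -0.0546, -0.0295, -0.7055, 0.8076]

0.5811 -0.8028 -0.0546 -0.0295 -0.7055 0.8076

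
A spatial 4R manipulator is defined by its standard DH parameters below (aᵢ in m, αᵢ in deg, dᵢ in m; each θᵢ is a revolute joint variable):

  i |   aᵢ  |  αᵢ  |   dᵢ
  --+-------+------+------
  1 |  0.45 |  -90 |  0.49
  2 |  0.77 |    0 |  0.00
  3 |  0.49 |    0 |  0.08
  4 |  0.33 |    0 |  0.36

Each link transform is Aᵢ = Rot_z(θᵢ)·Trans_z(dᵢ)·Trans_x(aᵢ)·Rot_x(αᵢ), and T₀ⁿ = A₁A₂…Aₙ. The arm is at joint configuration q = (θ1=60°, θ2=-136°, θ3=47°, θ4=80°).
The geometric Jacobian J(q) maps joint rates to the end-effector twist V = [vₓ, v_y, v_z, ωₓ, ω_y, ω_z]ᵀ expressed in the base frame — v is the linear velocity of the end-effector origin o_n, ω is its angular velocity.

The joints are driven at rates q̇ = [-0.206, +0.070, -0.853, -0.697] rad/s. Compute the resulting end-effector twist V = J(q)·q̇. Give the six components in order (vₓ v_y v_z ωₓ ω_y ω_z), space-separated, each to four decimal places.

o_n = [-0.2658, 0.4197, 1.5664]
J₁: ẑ×o_n = [-0.4197, -0.2658, 0.0000], ω = ẑ
J2: z=[-0.8660, 0.5000, 0.0000] o=[0.2250, 0.3897, 0.4900] → [0.5382, 0.9322, 0.2194, -0.8660, 0.5000, 0.0000]
J3: z=[-0.8660, 0.5000, 0.0000] o=[-0.0519, -0.0900, 1.0249] → [0.2708, 0.4690, -0.3345, -0.8660, 0.5000, 0.0000]
J4: z=[-0.8660, 0.5000, 0.0000] o=[-0.1170, -0.0426, 1.5148] → [0.0258, 0.0447, -0.3259, -0.8660, 0.5000, 0.0000]
V = J·q̇ = [-0.1248, -0.3112, 0.5279, 1.2817, -0.7400, -0.2060]

-0.1248 -0.3112 0.5279 1.2817 -0.7400 -0.2060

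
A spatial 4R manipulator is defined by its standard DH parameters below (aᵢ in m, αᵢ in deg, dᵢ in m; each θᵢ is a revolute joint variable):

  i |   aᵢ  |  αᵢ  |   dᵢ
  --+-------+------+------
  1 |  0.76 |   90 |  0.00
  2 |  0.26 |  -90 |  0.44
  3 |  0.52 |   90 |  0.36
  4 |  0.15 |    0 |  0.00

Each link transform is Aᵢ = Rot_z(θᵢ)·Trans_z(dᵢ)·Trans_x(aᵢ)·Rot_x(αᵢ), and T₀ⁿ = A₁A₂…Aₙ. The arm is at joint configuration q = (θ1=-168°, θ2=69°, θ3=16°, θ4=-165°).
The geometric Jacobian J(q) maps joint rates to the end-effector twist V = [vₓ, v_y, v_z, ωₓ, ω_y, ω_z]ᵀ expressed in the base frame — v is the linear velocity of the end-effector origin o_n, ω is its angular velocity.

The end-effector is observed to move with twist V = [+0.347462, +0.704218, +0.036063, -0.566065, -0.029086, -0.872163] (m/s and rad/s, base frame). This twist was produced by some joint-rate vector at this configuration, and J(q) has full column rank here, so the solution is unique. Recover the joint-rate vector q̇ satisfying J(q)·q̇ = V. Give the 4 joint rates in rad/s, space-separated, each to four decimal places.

-0.5640 0.3930 -0.6330 -0.3160

o_n = [-0.7376, 0.1873, 0.6945]
J₁: ẑ×o_n = [-0.1873, -0.7376, 0.0000], ω = ẑ
J2: z=[-0.2079, 0.9781, 0.0000] o=[-0.7434, -0.1580, 0.0000] → [0.6793, 0.1444, -0.0774, -0.2079, 0.9781, 0.0000]
J3: z=[0.9132, 0.1941, 0.3584] o=[-0.9260, 0.2530, 0.2427] → [0.1112, -0.3450, -0.0965, 0.9132, 0.1941, 0.3584]
J4: z=[-0.2965, 0.9197, 0.2573] o=[-0.7427, 0.1454, 0.8384] → [-0.1432, -0.0414, -0.0171, -0.2965, 0.9197, 0.2573]
q̇ = J⁺·V = [-0.5640, 0.3930, -0.6330, -0.3160]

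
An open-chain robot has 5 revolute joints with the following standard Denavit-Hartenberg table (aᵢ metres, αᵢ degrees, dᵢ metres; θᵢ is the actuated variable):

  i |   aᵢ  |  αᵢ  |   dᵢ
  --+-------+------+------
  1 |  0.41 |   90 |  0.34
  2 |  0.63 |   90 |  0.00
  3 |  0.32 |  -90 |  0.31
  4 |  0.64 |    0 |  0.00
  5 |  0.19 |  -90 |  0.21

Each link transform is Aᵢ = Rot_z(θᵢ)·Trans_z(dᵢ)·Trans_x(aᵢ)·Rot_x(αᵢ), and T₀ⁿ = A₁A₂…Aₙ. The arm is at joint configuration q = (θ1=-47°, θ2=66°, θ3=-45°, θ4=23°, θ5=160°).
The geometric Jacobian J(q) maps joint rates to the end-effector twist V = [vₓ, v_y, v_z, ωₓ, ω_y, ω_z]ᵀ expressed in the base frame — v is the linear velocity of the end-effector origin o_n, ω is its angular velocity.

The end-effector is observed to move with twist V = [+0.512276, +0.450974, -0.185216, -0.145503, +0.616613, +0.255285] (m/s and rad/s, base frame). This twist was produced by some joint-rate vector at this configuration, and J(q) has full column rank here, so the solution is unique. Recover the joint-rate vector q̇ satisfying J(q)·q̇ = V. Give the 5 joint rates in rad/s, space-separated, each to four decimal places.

o_n = [0.9436, -0.4838, 1.4875]
J₁: ẑ×o_n = [0.4838, 0.9436, -0.0000], ω = ẑ
J2: z=[-0.7314, -0.6820, 0.0000] o=[0.2796, -0.2999, 0.3400] → [-0.7826, 0.8392, 0.5874, -0.7314, -0.6820, 0.0000]
J3: z=[0.6230, -0.6681, -0.4067] o=[0.4544, -0.4873, 0.9155] → [-0.3807, -0.5553, 0.3290, 0.6230, -0.6681, -0.4067]
J4: z=[-0.3210, -0.6926, 0.6460] o=[0.8758, -0.6074, 0.9962] → [-0.4201, 0.2015, 0.0073, -0.3210, -0.6926, 0.6460]
J5: z=[-0.3210, -0.6926, 0.6460] o=[1.1402, -0.2801, 1.4784] → [0.1253, -0.1241, -0.0708, -0.3210, -0.6926, 0.6460]
q̇ = J⁺·V = [0.3060, -0.0440, -0.4820, -0.3560, -0.0260]

0.3060 -0.0440 -0.4820 -0.3560 -0.0260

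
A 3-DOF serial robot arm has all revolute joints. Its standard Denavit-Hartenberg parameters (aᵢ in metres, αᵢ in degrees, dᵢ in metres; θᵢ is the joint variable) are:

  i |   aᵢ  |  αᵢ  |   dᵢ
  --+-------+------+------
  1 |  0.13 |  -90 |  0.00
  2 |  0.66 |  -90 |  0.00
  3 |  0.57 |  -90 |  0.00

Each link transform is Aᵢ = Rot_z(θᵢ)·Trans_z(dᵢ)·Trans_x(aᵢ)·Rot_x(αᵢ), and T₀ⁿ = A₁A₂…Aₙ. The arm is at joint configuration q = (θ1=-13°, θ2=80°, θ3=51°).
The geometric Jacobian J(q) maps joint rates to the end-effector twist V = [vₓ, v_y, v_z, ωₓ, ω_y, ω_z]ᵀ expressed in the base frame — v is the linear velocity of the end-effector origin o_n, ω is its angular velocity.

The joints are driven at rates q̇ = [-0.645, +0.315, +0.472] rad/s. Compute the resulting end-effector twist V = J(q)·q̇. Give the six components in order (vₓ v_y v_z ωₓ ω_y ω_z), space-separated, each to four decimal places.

o_n = [0.1994, -0.5007, -1.0032]
J₁: ẑ×o_n = [0.5007, 0.1994, -0.0000], ω = ẑ
J2: z=[0.2250, 0.9744, 0.0000] o=[0.1267, -0.0292, 0.0000] → [-0.9775, 0.2257, -0.1769, 0.2250, 0.9744, 0.0000]
J3: z=[-0.9596, 0.2215, -0.1736] o=[0.2383, -0.0550, -0.6500] → [-0.1556, -0.3322, 0.4362, -0.9596, 0.2215, -0.1736]
V = J·q̇ = [-0.7043, -0.2143, 0.1502, -0.3821, 0.4115, -0.7270]

-0.7043 -0.2143 0.1502 -0.3821 0.4115 -0.7270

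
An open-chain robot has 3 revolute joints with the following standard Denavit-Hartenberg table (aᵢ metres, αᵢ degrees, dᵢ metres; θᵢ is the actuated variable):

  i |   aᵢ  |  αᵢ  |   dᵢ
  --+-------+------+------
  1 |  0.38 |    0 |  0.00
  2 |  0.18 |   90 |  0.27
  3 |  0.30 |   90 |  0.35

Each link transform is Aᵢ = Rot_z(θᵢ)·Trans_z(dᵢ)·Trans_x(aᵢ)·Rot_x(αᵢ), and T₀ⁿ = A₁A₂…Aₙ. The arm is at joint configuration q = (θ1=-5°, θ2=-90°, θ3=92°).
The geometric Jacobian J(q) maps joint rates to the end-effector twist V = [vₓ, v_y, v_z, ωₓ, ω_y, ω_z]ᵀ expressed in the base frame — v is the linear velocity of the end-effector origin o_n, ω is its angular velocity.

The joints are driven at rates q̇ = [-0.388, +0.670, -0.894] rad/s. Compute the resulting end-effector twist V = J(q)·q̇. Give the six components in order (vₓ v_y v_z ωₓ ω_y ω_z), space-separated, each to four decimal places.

0.0028 -0.5164 0.0094 0.8906 -0.0779 0.2820

o_n = [0.0151, -0.1715, 0.5698]
J₁: ẑ×o_n = [0.1715, 0.0151, -0.0000], ω = ẑ
J2: z=[0.0000, 0.0000, 1.0000] o=[0.3786, -0.0331, 0.0000] → [0.1384, -0.3634, 0.0000, 0.0000, 0.0000, 1.0000]
J3: z=[-0.9962, 0.0872, 0.0000] o=[0.3629, -0.2124, 0.2700] → [0.0261, 0.2987, -0.0105, -0.9962, 0.0872, 0.0000]
V = J·q̇ = [0.0028, -0.5164, 0.0094, 0.8906, -0.0779, 0.2820]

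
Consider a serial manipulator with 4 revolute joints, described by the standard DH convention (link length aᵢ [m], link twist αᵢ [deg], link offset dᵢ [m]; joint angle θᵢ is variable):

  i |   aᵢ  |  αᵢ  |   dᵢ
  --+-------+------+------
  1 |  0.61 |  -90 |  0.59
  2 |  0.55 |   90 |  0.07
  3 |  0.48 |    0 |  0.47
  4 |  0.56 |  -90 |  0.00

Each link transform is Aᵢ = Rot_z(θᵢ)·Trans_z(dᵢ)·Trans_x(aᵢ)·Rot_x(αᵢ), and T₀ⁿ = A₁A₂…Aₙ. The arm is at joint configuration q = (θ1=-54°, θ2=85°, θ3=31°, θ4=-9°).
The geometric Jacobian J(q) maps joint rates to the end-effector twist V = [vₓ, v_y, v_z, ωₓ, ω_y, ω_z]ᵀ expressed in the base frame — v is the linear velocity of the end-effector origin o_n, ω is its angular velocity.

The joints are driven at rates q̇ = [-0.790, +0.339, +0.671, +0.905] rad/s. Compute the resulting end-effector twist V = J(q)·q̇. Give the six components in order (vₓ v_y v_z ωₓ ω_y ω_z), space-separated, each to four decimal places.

o_n = [1.1360, -0.6669, -0.8441]
J₁: ẑ×o_n = [0.6669, 1.1360, -0.0000], ω = ẑ
J2: z=[0.8090, 0.5878, 0.0000] o=[0.3585, -0.4935, 0.5900] → [-0.8429, 1.1602, -0.5973, 0.8090, 0.5878, 0.0000]
J3: z=[0.5855, -0.8059, 0.0872] o=[0.4434, -0.4911, 0.0421] → [0.7295, 0.5793, 0.4553, 0.5855, -0.8059, 0.0872]
J4: z=[0.5855, -0.8059, 0.0872] o=[0.9396, -0.7536, -0.3268] → [0.4093, 0.3200, 0.2090, 0.5855, -0.8059, 0.0872]
V = J·q̇ = [0.0473, 0.1742, 0.2921, 1.1971, -1.0709, -0.6526]

0.0473 0.1742 0.2921 1.1971 -1.0709 -0.6526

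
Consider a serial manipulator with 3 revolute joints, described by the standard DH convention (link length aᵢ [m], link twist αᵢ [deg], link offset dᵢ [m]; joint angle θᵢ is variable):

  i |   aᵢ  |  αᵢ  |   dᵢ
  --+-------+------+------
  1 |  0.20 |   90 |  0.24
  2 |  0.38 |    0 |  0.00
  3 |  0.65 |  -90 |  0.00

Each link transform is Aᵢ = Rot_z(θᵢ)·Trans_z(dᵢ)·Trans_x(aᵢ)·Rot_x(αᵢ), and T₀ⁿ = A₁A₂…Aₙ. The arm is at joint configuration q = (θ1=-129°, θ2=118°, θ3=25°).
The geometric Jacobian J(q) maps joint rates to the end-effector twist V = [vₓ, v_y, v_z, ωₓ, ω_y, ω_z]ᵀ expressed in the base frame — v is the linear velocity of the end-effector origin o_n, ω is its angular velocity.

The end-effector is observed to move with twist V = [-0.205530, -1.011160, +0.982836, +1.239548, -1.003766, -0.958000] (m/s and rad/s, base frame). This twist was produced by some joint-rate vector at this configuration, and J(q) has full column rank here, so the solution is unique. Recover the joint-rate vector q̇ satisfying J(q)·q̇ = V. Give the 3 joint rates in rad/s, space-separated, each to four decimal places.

-0.9580 -0.8680 -0.7270

o_n = [0.3131, 0.3866, 0.9667]
J₁: ẑ×o_n = [-0.3866, 0.3131, 0.0000], ω = ẑ
J2: z=[-0.7771, 0.6293, 0.0000] o=[-0.1259, -0.1554, 0.2400] → [0.4573, 0.5648, -0.6975, -0.7771, 0.6293, 0.0000]
J3: z=[-0.7771, 0.6293, 0.0000] o=[-0.0136, -0.0168, 0.5755] → [0.2462, 0.3040, -0.5191, -0.7771, 0.6293, 0.0000]
q̇ = J⁺·V = [-0.9580, -0.8680, -0.7270]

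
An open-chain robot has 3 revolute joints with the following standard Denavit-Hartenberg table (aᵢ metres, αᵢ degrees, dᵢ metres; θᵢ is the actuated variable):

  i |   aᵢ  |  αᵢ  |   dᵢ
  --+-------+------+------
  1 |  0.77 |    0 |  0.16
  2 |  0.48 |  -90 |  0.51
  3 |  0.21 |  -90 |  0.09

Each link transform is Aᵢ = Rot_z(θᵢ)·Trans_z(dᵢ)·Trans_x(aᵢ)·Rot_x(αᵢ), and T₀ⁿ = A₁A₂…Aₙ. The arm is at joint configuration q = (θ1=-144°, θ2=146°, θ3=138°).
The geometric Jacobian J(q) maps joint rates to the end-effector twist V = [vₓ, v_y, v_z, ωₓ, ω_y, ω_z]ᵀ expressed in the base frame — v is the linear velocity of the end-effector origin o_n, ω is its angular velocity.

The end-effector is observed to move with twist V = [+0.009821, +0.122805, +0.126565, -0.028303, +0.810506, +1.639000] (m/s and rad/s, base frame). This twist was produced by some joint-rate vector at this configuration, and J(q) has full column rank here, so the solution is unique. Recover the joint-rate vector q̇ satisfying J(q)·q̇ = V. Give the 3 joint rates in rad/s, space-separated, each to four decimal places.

0.6400 0.9990 0.8110

o_n = [-0.3023, -0.3513, 0.5295]
J₁: ẑ×o_n = [0.3513, -0.3023, 0.0000], ω = ẑ
J2: z=[0.0000, 0.0000, 1.0000] o=[-0.6229, -0.4526, 0.1600] → [-0.1013, 0.3206, 0.0000, 0.0000, 0.0000, 1.0000]
J3: z=[-0.0349, 0.9994, 0.0000] o=[-0.1432, -0.4358, 0.6700] → [-0.1404, -0.0049, 0.1561, -0.0349, 0.9994, 0.0000]
q̇ = J⁺·V = [0.6400, 0.9990, 0.8110]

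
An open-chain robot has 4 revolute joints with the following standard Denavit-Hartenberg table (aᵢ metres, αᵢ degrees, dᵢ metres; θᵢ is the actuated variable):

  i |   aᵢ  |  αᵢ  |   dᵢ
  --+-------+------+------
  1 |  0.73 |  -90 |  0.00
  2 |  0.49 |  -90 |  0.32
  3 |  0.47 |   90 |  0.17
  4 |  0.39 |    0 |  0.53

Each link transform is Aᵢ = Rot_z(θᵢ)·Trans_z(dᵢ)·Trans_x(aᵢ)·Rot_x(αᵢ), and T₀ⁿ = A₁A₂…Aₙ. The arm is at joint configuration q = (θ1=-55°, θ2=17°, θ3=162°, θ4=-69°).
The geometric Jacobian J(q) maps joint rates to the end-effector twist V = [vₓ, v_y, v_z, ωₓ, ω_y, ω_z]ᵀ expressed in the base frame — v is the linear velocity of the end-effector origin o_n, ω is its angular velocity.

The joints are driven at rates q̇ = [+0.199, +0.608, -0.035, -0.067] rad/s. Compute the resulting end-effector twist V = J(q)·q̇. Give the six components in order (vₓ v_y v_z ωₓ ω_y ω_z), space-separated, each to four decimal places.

0.2613 -0.0880 -0.0824 0.5448 0.3931 0.2385

o_n = [0.1866, -0.9160, 0.1640]
J₁: ẑ×o_n = [0.9160, 0.1866, -0.0000], ω = ẑ
J2: z=[0.8192, 0.5736, 0.0000] o=[0.4187, -0.5980, 0.0000] → [0.0941, -0.1344, -0.1274, 0.8192, 0.5736, 0.0000]
J3: z=[-0.1677, 0.2395, -0.9563] o=[0.9496, -0.7983, -0.1433] → [-0.0390, 0.7812, 0.2025, -0.1677, 0.2395, -0.9563]
J4: z=[-0.6096, -0.7876, -0.0903] o=[0.5569, -0.4907, -0.1751] → [-0.3055, 0.2402, -0.0324, -0.6096, -0.7876, -0.0903]
V = J·q̇ = [0.2613, -0.0880, -0.0824, 0.5448, 0.3931, 0.2385]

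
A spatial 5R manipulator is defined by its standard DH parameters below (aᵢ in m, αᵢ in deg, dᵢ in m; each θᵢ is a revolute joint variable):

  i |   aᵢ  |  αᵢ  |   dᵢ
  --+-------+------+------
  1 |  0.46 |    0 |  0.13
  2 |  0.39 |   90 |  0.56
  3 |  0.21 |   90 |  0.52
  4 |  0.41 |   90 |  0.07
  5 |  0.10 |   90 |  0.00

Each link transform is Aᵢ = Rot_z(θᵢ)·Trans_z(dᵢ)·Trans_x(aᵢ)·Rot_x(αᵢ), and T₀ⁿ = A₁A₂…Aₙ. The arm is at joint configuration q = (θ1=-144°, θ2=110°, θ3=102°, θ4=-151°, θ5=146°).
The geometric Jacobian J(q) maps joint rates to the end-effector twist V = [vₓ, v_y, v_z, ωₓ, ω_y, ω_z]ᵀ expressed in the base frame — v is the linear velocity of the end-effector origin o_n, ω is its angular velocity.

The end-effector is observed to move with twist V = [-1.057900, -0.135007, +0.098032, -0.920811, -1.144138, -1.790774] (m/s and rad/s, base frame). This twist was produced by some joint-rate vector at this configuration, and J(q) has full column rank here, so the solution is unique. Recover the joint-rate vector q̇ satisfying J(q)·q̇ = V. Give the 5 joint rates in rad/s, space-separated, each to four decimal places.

-0.6430 -0.7240 0.7620 -0.2090 0.8020

o_n = [-0.1357, -0.8658, 0.6418]
J₁: ẑ×o_n = [0.8658, -0.1357, 0.0000], ω = ẑ
J2: z=[0.0000, 0.0000, 1.0000] o=[-0.3721, -0.2704, 0.1300] → [0.5954, 0.2364, -0.0000, 0.0000, 0.0000, 1.0000]
J3: z=[-0.5592, -0.8290, 0.0000] o=[-0.0488, -0.4885, 0.6900] → [0.0400, -0.0270, 0.1390, -0.5592, -0.8290, 0.0000]
J4: z=[0.8109, -0.5470, 0.2079] o=[-0.3758, -0.8952, 0.8954] → [0.1326, 0.2556, 0.1551, 0.8109, -0.5470, 0.2079]
J5: z=[-0.4055, -0.7815, -0.4742] o=[-0.1461, -0.8103, 0.5592] → [-0.0908, 0.0286, 0.0306, -0.4055, -0.7815, -0.4742]
q̇ = J⁺·V = [-0.6430, -0.7240, 0.7620, -0.2090, 0.8020]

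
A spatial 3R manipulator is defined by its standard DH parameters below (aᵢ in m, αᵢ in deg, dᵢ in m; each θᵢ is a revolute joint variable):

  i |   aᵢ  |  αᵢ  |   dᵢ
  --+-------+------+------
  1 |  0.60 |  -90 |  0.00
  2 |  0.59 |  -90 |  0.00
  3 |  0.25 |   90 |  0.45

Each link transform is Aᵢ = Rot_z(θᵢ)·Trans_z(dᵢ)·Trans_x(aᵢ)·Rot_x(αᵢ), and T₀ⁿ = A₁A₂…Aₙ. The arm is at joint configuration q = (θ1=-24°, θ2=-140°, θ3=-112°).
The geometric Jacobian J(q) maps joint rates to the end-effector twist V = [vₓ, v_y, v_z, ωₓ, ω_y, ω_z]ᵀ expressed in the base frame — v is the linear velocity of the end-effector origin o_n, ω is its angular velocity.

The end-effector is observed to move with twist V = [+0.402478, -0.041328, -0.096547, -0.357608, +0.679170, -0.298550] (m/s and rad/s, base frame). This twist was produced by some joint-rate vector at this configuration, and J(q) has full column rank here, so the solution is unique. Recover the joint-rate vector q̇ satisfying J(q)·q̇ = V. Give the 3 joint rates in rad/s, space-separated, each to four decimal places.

0.4200 0.4750 -0.9380

o_n = [0.5593, 0.0047, 0.6638]
J₁: ẑ×o_n = [-0.0047, 0.5593, 0.0000], ω = ẑ
J2: z=[0.4067, 0.9135, 0.0000] o=[0.5481, -0.2440, 0.0000] → [0.6064, -0.2700, 0.0910, 0.4067, 0.9135, 0.0000]
J3: z=[0.5872, -0.2614, 0.7660] o=[0.1352, -0.0602, 0.3792] → [-0.1241, 0.1578, 0.1490, 0.5872, -0.2614, 0.7660]
q̇ = J⁺·V = [0.4200, 0.4750, -0.9380]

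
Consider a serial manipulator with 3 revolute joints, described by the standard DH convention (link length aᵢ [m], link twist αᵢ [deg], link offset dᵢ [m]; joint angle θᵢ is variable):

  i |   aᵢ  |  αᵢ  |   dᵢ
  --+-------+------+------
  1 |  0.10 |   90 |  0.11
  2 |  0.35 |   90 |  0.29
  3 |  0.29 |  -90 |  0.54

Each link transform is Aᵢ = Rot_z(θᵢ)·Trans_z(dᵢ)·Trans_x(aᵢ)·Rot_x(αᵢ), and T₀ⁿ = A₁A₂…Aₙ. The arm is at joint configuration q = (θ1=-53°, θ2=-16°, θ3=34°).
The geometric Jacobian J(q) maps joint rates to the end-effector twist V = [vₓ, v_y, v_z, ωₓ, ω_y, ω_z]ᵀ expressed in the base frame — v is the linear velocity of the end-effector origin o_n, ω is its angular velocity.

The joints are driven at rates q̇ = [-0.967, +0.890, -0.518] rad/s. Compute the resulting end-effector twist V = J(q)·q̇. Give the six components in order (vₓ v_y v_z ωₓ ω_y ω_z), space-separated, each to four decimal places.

o_n = [-0.0490, -0.6864, -0.5718]
J₁: ẑ×o_n = [0.6864, -0.0490, 0.0000], ω = ẑ
J2: z=[-0.7986, -0.6018, 0.0000] o=[0.0602, -0.0799, 0.1100] → [0.4103, -0.5445, 0.4187, -0.7986, -0.6018, 0.0000]
J3: z=[-0.1659, 0.2201, -0.9613] o=[0.0311, -0.5231, 0.0135] → [-0.2858, -0.0202, 0.0447, -0.1659, 0.2201, -0.9613]
V = J·q̇ = [-0.1505, -0.4268, 0.3495, -0.6249, -0.6496, -0.4691]

-0.1505 -0.4268 0.3495 -0.6249 -0.6496 -0.4691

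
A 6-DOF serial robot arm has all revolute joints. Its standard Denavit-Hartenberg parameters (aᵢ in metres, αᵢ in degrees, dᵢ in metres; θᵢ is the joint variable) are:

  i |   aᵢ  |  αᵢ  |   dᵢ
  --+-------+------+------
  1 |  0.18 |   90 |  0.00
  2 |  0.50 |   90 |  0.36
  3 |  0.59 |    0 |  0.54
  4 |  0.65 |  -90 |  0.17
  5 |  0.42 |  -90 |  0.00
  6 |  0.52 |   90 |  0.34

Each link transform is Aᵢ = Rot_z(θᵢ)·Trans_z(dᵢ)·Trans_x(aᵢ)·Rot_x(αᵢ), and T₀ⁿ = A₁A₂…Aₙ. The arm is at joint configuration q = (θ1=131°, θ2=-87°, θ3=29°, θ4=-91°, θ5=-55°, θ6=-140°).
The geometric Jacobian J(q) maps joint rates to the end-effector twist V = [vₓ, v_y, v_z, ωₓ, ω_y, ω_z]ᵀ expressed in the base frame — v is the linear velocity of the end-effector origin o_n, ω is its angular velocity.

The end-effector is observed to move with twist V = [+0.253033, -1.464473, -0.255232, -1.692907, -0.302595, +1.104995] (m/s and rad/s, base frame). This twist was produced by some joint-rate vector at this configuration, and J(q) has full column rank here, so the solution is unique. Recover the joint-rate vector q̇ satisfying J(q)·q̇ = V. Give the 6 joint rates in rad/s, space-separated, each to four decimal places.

0.5750 -0.4400 -0.9240 0.4970 -0.9130 0.8400

o_n = [0.1497, -0.2147, -1.7784]
J₁: ẑ×o_n = [0.2147, 0.1497, -0.0000], ω = ẑ
J2: z=[0.7547, 0.6561, 0.0000] o=[-0.1181, 0.1358, 0.0000] → [-1.1667, 1.3422, -0.4403, 0.7547, 0.6561, 0.0000]
J3: z=[0.6552, -0.7537, -0.0523] o=[0.1364, 0.3918, -0.4993] → [0.9323, 0.8373, -0.3873, 0.6552, -0.7537, -0.0523]
J4: z=[0.6552, -0.7537, -0.0523] o=[0.6884, 0.1928, -1.0429] → [0.5330, 0.5100, -0.6730, 0.6552, -0.7537, -0.0523]
J5: z=[0.3240, 0.3429, -0.8817] o=[0.3561, -0.2998, -1.3565] → [-0.0696, 0.3187, 0.0983, 0.3240, 0.3429, -0.8817]
J6: z=[-0.9348, -0.0270, -0.3540] o=[0.4171, -0.6941, -1.4875] → [0.1776, -0.1773, -0.4554, -0.9348, -0.0270, -0.3540]
q̇ = J⁺·V = [0.5750, -0.4400, -0.9240, 0.4970, -0.9130, 0.8400]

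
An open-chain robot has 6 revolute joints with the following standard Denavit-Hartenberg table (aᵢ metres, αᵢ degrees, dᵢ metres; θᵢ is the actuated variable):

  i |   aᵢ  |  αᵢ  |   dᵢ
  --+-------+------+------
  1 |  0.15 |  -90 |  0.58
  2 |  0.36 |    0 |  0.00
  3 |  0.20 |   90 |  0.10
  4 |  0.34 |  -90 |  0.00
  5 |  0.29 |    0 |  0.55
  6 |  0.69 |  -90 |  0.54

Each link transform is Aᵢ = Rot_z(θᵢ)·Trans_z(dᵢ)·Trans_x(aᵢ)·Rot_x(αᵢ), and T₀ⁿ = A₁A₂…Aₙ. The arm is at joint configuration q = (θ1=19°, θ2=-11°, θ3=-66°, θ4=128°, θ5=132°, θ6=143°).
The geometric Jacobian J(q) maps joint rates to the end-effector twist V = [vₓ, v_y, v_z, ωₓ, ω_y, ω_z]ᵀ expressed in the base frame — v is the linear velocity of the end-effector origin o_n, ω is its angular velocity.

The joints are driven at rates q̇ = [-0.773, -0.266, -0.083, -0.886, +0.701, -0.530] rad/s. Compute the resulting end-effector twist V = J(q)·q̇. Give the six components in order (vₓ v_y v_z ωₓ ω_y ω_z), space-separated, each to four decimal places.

-0.6149 0.7929 -0.5189 0.9355 -0.1583 -1.1036

o_n = [0.0072, -0.4298, -0.0108]
J₁: ẑ×o_n = [0.4298, 0.0072, -0.0000], ω = ẑ
J2: z=[-0.3256, 0.9455, 0.0000] o=[0.1418, 0.0488, 0.5800] → [-0.5586, -0.1924, 0.2832, -0.3256, 0.9455, 0.0000]
J3: z=[-0.3256, 0.9455, 0.0000] o=[0.4760, 0.1639, 0.6487] → [-0.6236, -0.2147, 0.6365, -0.3256, 0.9455, 0.0000]
J4: z=[-0.9213, -0.3172, 0.2250] o=[0.4859, 0.2731, 0.8436] → [0.4291, -0.8949, 0.4956, -0.9213, -0.3172, 0.2250]
J5: z=[0.0328, -0.6398, -0.7678] o=[0.3542, 0.5111, 0.6396] → [-0.3062, 0.2878, -0.2529, 0.0328, -0.6398, -0.7678]
J6: z=[0.0328, -0.6398, -0.7678] o=[0.6460, 0.0917, 0.2852] → [-0.2110, 0.5002, -0.4259, 0.0328, -0.6398, -0.7678]
V = J·q̇ = [-0.6149, 0.7929, -0.5189, 0.9355, -0.1583, -1.1036]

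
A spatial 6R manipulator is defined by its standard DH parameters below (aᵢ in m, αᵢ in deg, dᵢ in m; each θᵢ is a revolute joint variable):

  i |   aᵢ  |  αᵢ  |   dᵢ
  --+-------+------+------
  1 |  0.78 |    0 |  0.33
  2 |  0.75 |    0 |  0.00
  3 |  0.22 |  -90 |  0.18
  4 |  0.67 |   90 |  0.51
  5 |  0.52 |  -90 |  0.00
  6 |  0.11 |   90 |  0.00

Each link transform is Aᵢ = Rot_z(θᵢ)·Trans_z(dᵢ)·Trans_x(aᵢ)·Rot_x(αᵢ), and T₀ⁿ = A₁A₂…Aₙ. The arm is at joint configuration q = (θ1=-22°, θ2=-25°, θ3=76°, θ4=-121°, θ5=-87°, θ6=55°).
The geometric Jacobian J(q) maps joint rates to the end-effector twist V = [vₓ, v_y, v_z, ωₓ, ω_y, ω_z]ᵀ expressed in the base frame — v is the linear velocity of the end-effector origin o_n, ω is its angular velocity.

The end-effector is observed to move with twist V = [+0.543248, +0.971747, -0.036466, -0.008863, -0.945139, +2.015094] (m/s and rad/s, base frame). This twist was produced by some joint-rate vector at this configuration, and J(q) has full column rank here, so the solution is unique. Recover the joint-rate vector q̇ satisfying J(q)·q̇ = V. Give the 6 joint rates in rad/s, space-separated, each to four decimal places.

o_n = [1.2142, -0.9348, 1.1569]
J₁: ẑ×o_n = [0.9348, 1.2142, -0.0000], ω = ẑ
J2: z=[0.0000, 0.0000, 1.0000] o=[0.7232, -0.2922, 0.3300] → [0.6426, 0.4910, -0.0000, 0.0000, 0.0000, 1.0000]
J3: z=[0.0000, 0.0000, 1.0000] o=[1.2347, -0.8407, 0.3300] → [0.0940, -0.0205, 0.0000, 0.0000, 0.0000, 1.0000]
J4: z=[-0.4848, 0.8746, 0.0000] o=[1.4271, -0.7341, 0.5100] → [0.5658, 0.3136, 0.2836, -0.4848, 0.8746, 0.0000]
J5: z=[-0.7497, -0.4156, -0.5150] o=[0.8781, -0.4553, 1.0843] → [-0.2771, -0.1187, 0.4991, -0.7497, -0.4156, -0.5150]
J6: z=[-0.4752, -0.2036, 0.8560] o=[1.1176, -0.9163, 1.1076] → [0.0058, 0.1061, 0.0285, -0.4752, -0.2036, 0.8560]
q̇ = J⁺·V = [0.9350, 0.2710, 0.7850, -0.8360, 0.3870, 0.2610]

0.9350 0.2710 0.7850 -0.8360 0.3870 0.2610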